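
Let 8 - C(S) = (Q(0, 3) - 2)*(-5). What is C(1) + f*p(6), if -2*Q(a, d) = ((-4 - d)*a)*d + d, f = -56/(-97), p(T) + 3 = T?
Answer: -1507/194 ≈ -7.7680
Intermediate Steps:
p(T) = -3 + T
f = 56/97 (f = -56*(-1/97) = 56/97 ≈ 0.57732)
Q(a, d) = -d/2 - a*d*(-4 - d)/2 (Q(a, d) = -(((-4 - d)*a)*d + d)/2 = -((a*(-4 - d))*d + d)/2 = -(a*d*(-4 - d) + d)/2 = -(d + a*d*(-4 - d))/2 = -d/2 - a*d*(-4 - d)/2)
C(S) = -19/2 (C(S) = 8 - ((½)*3*(-1 + 4*0 + 0*3) - 2)*(-5) = 8 - ((½)*3*(-1 + 0 + 0) - 2)*(-5) = 8 - ((½)*3*(-1) - 2)*(-5) = 8 - (-3/2 - 2)*(-5) = 8 - (-7)*(-5)/2 = 8 - 1*35/2 = 8 - 35/2 = -19/2)
C(1) + f*p(6) = -19/2 + 56*(-3 + 6)/97 = -19/2 + (56/97)*3 = -19/2 + 168/97 = -1507/194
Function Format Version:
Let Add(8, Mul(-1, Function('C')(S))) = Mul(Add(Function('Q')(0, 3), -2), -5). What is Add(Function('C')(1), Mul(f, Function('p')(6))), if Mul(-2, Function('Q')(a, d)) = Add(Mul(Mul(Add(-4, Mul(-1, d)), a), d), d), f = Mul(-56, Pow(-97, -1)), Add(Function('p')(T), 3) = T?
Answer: Rational(-1507, 194) ≈ -7.7680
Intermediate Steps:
Function('p')(T) = Add(-3, T)
f = Rational(56, 97) (f = Mul(-56, Rational(-1, 97)) = Rational(56, 97) ≈ 0.57732)
Function('Q')(a, d) = Add(Mul(Rational(-1, 2), d), Mul(Rational(-1, 2), a, d, Add(-4, Mul(-1, d)))) (Function('Q')(a, d) = Mul(Rational(-1, 2), Add(Mul(Mul(Add(-4, Mul(-1, d)), a), d), d)) = Mul(Rational(-1, 2), Add(Mul(Mul(a, Add(-4, Mul(-1, d))), d), d)) = Mul(Rational(-1, 2), Add(Mul(a, d, Add(-4, Mul(-1, d))), d)) = Mul(Rational(-1, 2), Add(d, Mul(a, d, Add(-4, Mul(-1, d))))) = Add(Mul(Rational(-1, 2), d), Mul(Rational(-1, 2), a, d, Add(-4, Mul(-1, d)))))
Function('C')(S) = Rational(-19, 2) (Function('C')(S) = Add(8, Mul(-1, Mul(Add(Mul(Rational(1, 2), 3, Add(-1, Mul(4, 0), Mul(0, 3))), -2), -5))) = Add(8, Mul(-1, Mul(Add(Mul(Rational(1, 2), 3, Add(-1, 0, 0)), -2), -5))) = Add(8, Mul(-1, Mul(Add(Mul(Rational(1, 2), 3, -1), -2), -5))) = Add(8, Mul(-1, Mul(Add(Rational(-3, 2), -2), -5))) = Add(8, Mul(-1, Mul(Rational(-7, 2), -5))) = Add(8, Mul(-1, Rational(35, 2))) = Add(8, Rational(-35, 2)) = Rational(-19, 2))
Add(Function('C')(1), Mul(f, Function('p')(6))) = Add(Rational(-19, 2), Mul(Rational(56, 97), Add(-3, 6))) = Add(Rational(-19, 2), Mul(Rational(56, 97), 3)) = Add(Rational(-19, 2), Rational(168, 97)) = Rational(-1507, 194)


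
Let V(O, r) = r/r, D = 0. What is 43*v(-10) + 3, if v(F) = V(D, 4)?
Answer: 46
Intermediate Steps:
V(O, r) = 1
v(F) = 1
43*v(-10) + 3 = 43*1 + 3 = 43 + 3 = 46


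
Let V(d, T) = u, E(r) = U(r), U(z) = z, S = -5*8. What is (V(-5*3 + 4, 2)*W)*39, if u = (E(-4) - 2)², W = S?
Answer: -56160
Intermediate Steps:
S = -40
W = -40
E(r) = r
u = 36 (u = (-4 - 2)² = (-6)² = 36)
V(d, T) = 36
(V(-5*3 + 4, 2)*W)*39 = (36*(-40))*39 = -1440*39 = -56160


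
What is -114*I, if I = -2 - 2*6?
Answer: 1596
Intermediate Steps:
I = -14 (I = -2 - 12 = -14)
-114*I = -114*(-14) = 1596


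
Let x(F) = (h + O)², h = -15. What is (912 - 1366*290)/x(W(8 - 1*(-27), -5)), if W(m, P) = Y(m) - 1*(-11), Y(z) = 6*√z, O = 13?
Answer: -98807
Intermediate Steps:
W(m, P) = 11 + 6*√m (W(m, P) = 6*√m - 1*(-11) = 6*√m + 11 = 11 + 6*√m)
x(F) = 4 (x(F) = (-15 + 13)² = (-2)² = 4)
(912 - 1366*290)/x(W(8 - 1*(-27), -5)) = (912 - 1366*290)/4 = (912 - 396140)*(¼) = -395228*¼ = -98807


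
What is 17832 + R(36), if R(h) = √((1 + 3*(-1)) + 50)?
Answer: 17832 + 4*√3 ≈ 17839.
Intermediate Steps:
R(h) = 4*√3 (R(h) = √((1 - 3) + 50) = √(-2 + 50) = √48 = 4*√3)
17832 + R(36) = 17832 + 4*√3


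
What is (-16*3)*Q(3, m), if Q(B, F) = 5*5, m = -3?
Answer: -1200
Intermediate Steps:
Q(B, F) = 25
(-16*3)*Q(3, m) = -16*3*25 = -48*25 = -1200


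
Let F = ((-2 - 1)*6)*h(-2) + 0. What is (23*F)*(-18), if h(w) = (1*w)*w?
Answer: 29808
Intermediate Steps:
h(w) = w**2 (h(w) = w*w = w**2)
F = -72 (F = ((-2 - 1)*6)*(-2)**2 + 0 = -3*6*4 + 0 = -18*4 + 0 = -72 + 0 = -72)
(23*F)*(-18) = (23*(-72))*(-18) = -1656*(-18) = 29808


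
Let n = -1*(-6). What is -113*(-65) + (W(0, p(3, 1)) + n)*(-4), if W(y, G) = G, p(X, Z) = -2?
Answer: 7329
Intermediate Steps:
n = 6
-113*(-65) + (W(0, p(3, 1)) + n)*(-4) = -113*(-65) + (-2 + 6)*(-4) = 7345 + 4*(-4) = 7345 - 16 = 7329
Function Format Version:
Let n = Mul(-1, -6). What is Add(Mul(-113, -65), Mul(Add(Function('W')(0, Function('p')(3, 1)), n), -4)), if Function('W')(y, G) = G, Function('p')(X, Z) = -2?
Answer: 7329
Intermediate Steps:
n = 6
Add(Mul(-113, -65), Mul(Add(Function('W')(0, Function('p')(3, 1)), n), -4)) = Add(Mul(-113, -65), Mul(Add(-2, 6), -4)) = Add(7345, Mul(4, -4)) = Add(7345, -16) = 7329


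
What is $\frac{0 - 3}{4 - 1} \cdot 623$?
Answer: $-623$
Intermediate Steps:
$\frac{0 - 3}{4 - 1} \cdot 623 = - \frac{3}{3} \cdot 623 = \left(-3\right) \frac{1}{3} \cdot 623 = \left(-1\right) 623 = -623$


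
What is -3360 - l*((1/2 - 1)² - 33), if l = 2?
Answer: -6589/2 ≈ -3294.5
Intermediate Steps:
-3360 - l*((1/2 - 1)² - 33) = -3360 - 2*((1/2 - 1)² - 33) = -3360 - 2*((½ - 1)² - 33) = -3360 - 2*((-½)² - 33) = -3360 - 2*(¼ - 33) = -3360 - 2*(-131)/4 = -3360 - 1*(-131/2) = -3360 + 131/2 = -6589/2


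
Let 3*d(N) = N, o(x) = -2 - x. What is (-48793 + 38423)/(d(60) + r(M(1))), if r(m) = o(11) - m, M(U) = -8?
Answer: -2074/3 ≈ -691.33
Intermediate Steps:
r(m) = -13 - m (r(m) = (-2 - 1*11) - m = (-2 - 11) - m = -13 - m)
d(N) = N/3
(-48793 + 38423)/(d(60) + r(M(1))) = (-48793 + 38423)/((⅓)*60 + (-13 - 1*(-8))) = -10370/(20 + (-13 + 8)) = -10370/(20 - 5) = -10370/15 = -10370*1/15 = -2074/3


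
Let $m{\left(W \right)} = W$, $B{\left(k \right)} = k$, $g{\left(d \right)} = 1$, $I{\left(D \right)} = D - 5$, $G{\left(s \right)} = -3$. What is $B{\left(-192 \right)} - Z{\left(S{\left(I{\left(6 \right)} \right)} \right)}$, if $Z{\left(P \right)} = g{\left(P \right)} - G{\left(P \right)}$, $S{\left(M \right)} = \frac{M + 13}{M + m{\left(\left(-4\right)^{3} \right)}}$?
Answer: $-196$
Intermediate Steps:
$I{\left(D \right)} = -5 + D$ ($I{\left(D \right)} = D - 5 = -5 + D$)
$S{\left(M \right)} = \frac{13 + M}{-64 + M}$ ($S{\left(M \right)} = \frac{M + 13}{M + \left(-4\right)^{3}} = \frac{13 + M}{M - 64} = \frac{13 + M}{-64 + M}$)
$Z{\left(P \right)} = 4$ ($Z{\left(P \right)} = 1 - -3 = 1 + 3 = 4$)
$B{\left(-192 \right)} - Z{\left(S{\left(I{\left(6 \right)} \right)} \right)} = -192 - 4 = -196$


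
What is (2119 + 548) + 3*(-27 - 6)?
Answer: 2568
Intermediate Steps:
(2119 + 548) + 3*(-27 - 6) = 2667 + 3*(-33) = 2667 - 99 = 2568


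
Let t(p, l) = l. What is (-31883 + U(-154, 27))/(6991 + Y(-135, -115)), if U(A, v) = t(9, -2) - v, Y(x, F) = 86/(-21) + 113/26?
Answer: -17423952/3817223 ≈ -4.5646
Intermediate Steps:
Y(x, F) = 137/546 (Y(x, F) = 86*(-1/21) + 113*(1/26) = -86/21 + 113/26 = 137/546)
U(A, v) = -2 - v
(-31883 + U(-154, 27))/(6991 + Y(-135, -115)) = (-31883 + (-2 - 1*27))/(6991 + 137/546) = (-31883 + (-2 - 27))/(3817223/546) = (-31883 - 29)*(546/3817223) = -31912*546/3817223 = -17423952/3817223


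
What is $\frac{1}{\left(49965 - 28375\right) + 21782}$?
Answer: $\frac{1}{43372} \approx 2.3056 \cdot 10^{-5}$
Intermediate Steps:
$\frac{1}{\left(49965 - 28375\right) + 21782} = \frac{1}{21590 + 21782} = \frac{1}{43372}$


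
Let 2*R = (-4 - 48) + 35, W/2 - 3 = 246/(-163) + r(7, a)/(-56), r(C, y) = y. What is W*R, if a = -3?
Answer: -239649/9128 ≈ -26.254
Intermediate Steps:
W = 14097/4564 (W = 6 + 2*(246/(-163) - 3/(-56)) = 6 + 2*(246*(-1/163) - 3*(-1/56)) = 6 + 2*(-246/163 + 3/56) = 6 + 2*(-13287/9128) = 6 - 13287/4564 = 14097/4564 ≈ 3.0887)
R = -17/2 (R = ((-4 - 48) + 35)/2 = (-52 + 35)/2 = (1/2)*(-17) = -17/2 ≈ -8.5000)
W*R = (14097/4564)*(-17/2) = -239649/9128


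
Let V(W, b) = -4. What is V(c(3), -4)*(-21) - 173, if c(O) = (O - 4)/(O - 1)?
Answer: -89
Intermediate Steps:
c(O) = (-4 + O)/(-1 + O)
V(c(3), -4)*(-21) - 173 = -4*(-21) - 173 = 84 - 173 = -89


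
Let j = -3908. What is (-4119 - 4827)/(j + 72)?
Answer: 639/274 ≈ 2.3321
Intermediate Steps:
(-4119 - 4827)/(j + 72) = (-4119 - 4827)/(-3908 + 72) = -8946/(-3836) = -8946*(-1/3836) = 639/274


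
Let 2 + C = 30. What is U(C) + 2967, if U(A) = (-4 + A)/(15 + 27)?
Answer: 20773/7 ≈ 2967.6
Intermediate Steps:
C = 28 (C = -2 + 30 = 28)
U(A) = -2/21 + A/42 (U(A) = (-4 + A)/42 = (-4 + A)*(1/42) = -2/21 + A/42)
U(C) + 2967 = (-2/21 + (1/42)*28) + 2967 = (-2/21 + ⅔) + 2967 = 4/7 + 2967 = 20773/7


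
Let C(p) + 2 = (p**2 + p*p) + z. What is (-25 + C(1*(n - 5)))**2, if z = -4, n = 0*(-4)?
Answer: 361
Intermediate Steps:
n = 0
C(p) = -6 + 2*p**2 (C(p) = -2 + ((p**2 + p*p) - 4) = -2 + ((p**2 + p**2) - 4) = -2 + (2*p**2 - 4) = -2 + (-4 + 2*p**2) = -6 + 2*p**2)
(-25 + C(1*(n - 5)))**2 = (-25 + (-6 + 2*(1*(0 - 5))**2))**2 = (-25 + (-6 + 2*(1*(-5))**2))**2 = (-25 + (-6 + 2*(-5)**2))**2 = (-25 + (-6 + 2*25))**2 = (-25 + (-6 + 50))**2 = (-25 + 44)**2 = 19**2 = 361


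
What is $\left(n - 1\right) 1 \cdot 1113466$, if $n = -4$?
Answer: $-5567330$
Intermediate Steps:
$\left(n - 1\right) 1 \cdot 1113466 = \left(-4 - 1\right) 1 \cdot 1113466 = \left(-5\right) 1 \cdot 1113466 = \left(-5\right) 1113466 = -5567330$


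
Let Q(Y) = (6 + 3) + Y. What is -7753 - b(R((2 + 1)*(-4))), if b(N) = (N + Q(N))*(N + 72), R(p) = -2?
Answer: -8103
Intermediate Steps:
Q(Y) = 9 + Y
b(N) = (9 + 2*N)*(72 + N) (b(N) = (N + (9 + N))*(N + 72) = (9 + 2*N)*(72 + N))
-7753 - b(R((2 + 1)*(-4))) = -7753 - (648 + 2*(-2)² + 153*(-2)) = -7753 - (648 + 2*4 - 306) = -7753 - (648 + 8 - 306) = -7753 - 1*350 = -7753 - 350 = -8103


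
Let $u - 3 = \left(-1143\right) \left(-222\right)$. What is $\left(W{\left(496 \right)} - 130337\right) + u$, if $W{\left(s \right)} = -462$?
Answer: $122950$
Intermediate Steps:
$u = 253749$ ($u = 3 - -253746 = 3 + 253746 = 253749$)
$\left(W{\left(496 \right)} - 130337\right) + u = \left(-462 - 130337\right) + 253749 = -130799 + 253749 = 122950$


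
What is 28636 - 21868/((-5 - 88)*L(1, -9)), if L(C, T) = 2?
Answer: 2674082/93 ≈ 28754.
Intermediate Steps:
28636 - 21868/((-5 - 88)*L(1, -9)) = 28636 - 21868/((-5 - 88)*2) = 28636 - 21868/((-93*2)) = 28636 - 21868/(-186) = 28636 - 21868*(-1)/186 = 28636 - 1*(-10934/93) = 28636 + 10934/93 = 2674082/93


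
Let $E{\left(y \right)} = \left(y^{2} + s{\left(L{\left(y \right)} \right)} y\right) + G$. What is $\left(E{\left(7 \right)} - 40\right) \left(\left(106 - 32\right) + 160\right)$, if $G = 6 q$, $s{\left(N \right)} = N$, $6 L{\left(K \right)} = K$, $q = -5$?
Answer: $-3003$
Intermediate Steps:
$L{\left(K \right)} = \frac{K}{6}$
$G = -30$ ($G = 6 \left(-5\right) = -30$)
$E{\left(y \right)} = -30 + \frac{7 y^{2}}{6}$ ($E{\left(y \right)} = \left(y^{2} + \frac{y}{6} y\right) - 30 = \left(y^{2} + \frac{y^{2}}{6}\right) - 30 = \frac{7 y^{2}}{6} - 30 = -30 + \frac{7 y^{2}}{6}$)
$\left(E{\left(7 \right)} - 40\right) \left(\left(106 - 32\right) + 160\right) = \left(\left(-30 + \frac{7 \cdot 7^{2}}{6}\right) - 40\right) \left(\left(106 - 32\right) + 160\right) = \left(\left(-30 + \frac{7}{6} \cdot 49\right) - 40\right) \left(\left(106 - 32\right) + 160\right) = \left(\left(-30 + \frac{343}{6}\right) - 40\right) \left(74 + 160\right) = \left(\frac{163}{6} - 40\right) 234 = \left(- \frac{77}{6}\right) 234 = -3003$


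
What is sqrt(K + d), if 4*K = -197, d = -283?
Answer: I*sqrt(1329)/2 ≈ 18.228*I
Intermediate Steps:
K = -197/4 (K = (1/4)*(-197) = -197/4 ≈ -49.250)
sqrt(K + d) = sqrt(-197/4 - 283) = sqrt(-1329/4) = I*sqrt(1329)/2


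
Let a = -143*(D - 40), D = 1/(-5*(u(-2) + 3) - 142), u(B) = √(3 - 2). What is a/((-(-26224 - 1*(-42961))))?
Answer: -926783/2711394 ≈ -0.34181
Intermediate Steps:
u(B) = 1 (u(B) = √1 = 1)
D = -1/162 (D = 1/(-5*(1 + 3) - 142) = 1/(-5*4 - 142) = 1/(-20 - 142) = 1/(-162) = -1/162 ≈ -0.0061728)
a = 926783/162 (a = -143*(-1/162 - 40) = -143*(-6481/162) = 926783/162 ≈ 5720.9)
a/((-(-26224 - 1*(-42961)))) = 926783/(162*((-(-26224 - 1*(-42961))))) = 926783/(162*((-(-26224 + 42961)))) = 926783/(162*((-1*16737))) = (926783/162)/(-16737) = (926783/162)*(-1/16737) = -926783/2711394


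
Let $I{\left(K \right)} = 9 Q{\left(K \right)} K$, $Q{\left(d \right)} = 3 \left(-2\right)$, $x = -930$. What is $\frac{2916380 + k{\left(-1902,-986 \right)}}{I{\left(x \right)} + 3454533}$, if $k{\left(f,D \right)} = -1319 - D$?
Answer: $\frac{2916047}{3504753} \approx 0.83203$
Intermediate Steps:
$Q{\left(d \right)} = -6$
$I{\left(K \right)} = - 54 K$ ($I{\left(K \right)} = 9 \left(-6\right) K = - 54 K$)
$\frac{2916380 + k{\left(-1902,-986 \right)}}{I{\left(x \right)} + 3454533} = \frac{2916380 - 333}{\left(-54\right) \left(-930\right) + 3454533} = \frac{2916380 + \left(-1319 + 986\right)}{50220 + 3454533} = \frac{2916380 - 333}{3504753} = 2916047 \cdot \frac{1}{3504753} = \frac{2916047}{3504753}$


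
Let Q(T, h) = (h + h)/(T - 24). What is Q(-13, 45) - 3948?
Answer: -146166/37 ≈ -3950.4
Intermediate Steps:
Q(T, h) = 2*h/(-24 + T) (Q(T, h) = (2*h)/(-24 + T) = 2*h/(-24 + T))
Q(-13, 45) - 3948 = 2*45/(-24 - 13) - 3948 = 2*45/(-37) - 3948 = 2*45*(-1/37) - 3948 = -90/37 - 3948 = -146166/37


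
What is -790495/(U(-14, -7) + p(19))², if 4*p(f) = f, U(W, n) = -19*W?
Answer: -665680/61731 ≈ -10.784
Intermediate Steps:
p(f) = f/4
-790495/(U(-14, -7) + p(19))² = -790495/(-19*(-14) + (¼)*19)² = -790495/(266 + 19/4)² = -790495/((1083/4)²) = -790495/1172889/16 = -790495*16/1172889 = -665680/61731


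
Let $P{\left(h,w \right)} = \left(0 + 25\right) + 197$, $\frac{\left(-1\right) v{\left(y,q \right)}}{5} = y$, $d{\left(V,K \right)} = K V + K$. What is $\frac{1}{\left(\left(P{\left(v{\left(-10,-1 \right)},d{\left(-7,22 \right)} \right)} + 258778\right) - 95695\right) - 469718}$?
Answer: $- \frac{1}{306413} \approx -3.2636 \cdot 10^{-6}$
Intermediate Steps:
$d{\left(V,K \right)} = K + K V$
$v{\left(y,q \right)} = - 5 y$
$P{\left(h,w \right)} = 222$ ($P{\left(h,w \right)} = 25 + 197 = 222$)
$\frac{1}{\left(\left(P{\left(v{\left(-10,-1 \right)},d{\left(-7,22 \right)} \right)} + 258778\right) - 95695\right) - 469718} = \frac{1}{\left(\left(222 + 258778\right) - 95695\right) - 469718} = \frac{1}{\left(259000 - 95695\right) - 469718} = \frac{1}{163305 - 469718} = \frac{1}{-306413} = - \frac{1}{306413}$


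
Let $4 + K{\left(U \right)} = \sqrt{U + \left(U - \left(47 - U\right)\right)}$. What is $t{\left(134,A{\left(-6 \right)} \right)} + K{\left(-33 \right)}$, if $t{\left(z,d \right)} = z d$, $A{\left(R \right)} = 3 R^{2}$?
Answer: $14468 + i \sqrt{146} \approx 14468.0 + 12.083 i$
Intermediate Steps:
$t{\left(z,d \right)} = d z$
$K{\left(U \right)} = -4 + \sqrt{-47 + 3 U}$ ($K{\left(U \right)} = -4 + \sqrt{U + \left(U - \left(47 - U\right)\right)} = -4 + \sqrt{U + \left(U + \left(-47 + U\right)\right)} = -4 + \sqrt{U + \left(-47 + 2 U\right)} = -4 + \sqrt{-47 + 3 U}$)
$t{\left(134,A{\left(-6 \right)} \right)} + K{\left(-33 \right)} = 3 \left(-6\right)^{2} \cdot 134 - \left(4 - \sqrt{-47 + 3 \left(-33\right)}\right) = 3 \cdot 36 \cdot 134 - \left(4 - \sqrt{-47 - 99}\right) = 108 \cdot 134 - \left(4 - \sqrt{-146}\right) = 14472 - \left(4 - i \sqrt{146}\right) = 14468 + i \sqrt{146}$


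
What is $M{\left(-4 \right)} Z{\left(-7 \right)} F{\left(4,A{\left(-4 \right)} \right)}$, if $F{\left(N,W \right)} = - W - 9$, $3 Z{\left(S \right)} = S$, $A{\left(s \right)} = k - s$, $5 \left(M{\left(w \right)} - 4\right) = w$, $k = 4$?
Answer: $\frac{1904}{15} \approx 126.93$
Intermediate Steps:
$M{\left(w \right)} = 4 + \frac{w}{5}$
$A{\left(s \right)} = 4 - s$
$Z{\left(S \right)} = \frac{S}{3}$
$F{\left(N,W \right)} = -9 - W$
$M{\left(-4 \right)} Z{\left(-7 \right)} F{\left(4,A{\left(-4 \right)} \right)} = \left(4 + \frac{1}{5} \left(-4\right)\right) \frac{1}{3} \left(-7\right) \left(-9 - \left(4 - -4\right)\right) = \left(4 - \frac{4}{5}\right) \left(- \frac{7}{3}\right) \left(-9 - \left(4 + 4\right)\right) = \frac{16}{5} \left(- \frac{7}{3}\right) \left(-9 - 8\right) = - \frac{112 \left(-9 - 8\right)}{15} = \left(- \frac{112}{15}\right) \left(-17\right) = \frac{1904}{15}$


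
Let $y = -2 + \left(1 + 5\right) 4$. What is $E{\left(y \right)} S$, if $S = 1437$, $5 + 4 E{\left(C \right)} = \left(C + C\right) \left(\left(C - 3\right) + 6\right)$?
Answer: $\frac{1573515}{4} \approx 3.9338 \cdot 10^{5}$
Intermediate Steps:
$y = 22$ ($y = -2 + 6 \cdot 4 = -2 + 24 = 22$)
$E{\left(C \right)} = - \frac{5}{4} + \frac{C \left(3 + C\right)}{2}$ ($E{\left(C \right)} = - \frac{5}{4} + \frac{\left(C + C\right) \left(\left(C - 3\right) + 6\right)}{4} = - \frac{5}{4} + \frac{2 C \left(\left(C - 3\right) + 6\right)}{4} = - \frac{5}{4} + \frac{2 C \left(\left(-3 + C\right) + 6\right)}{4} = - \frac{5}{4} + \frac{2 C \left(3 + C\right)}{4} = - \frac{5}{4} + \frac{C \left(3 + C\right)}{2}$)
$E{\left(y \right)} S = \left(- \frac{5}{4} + \frac{22^{2}}{2} + \frac{3}{2} \cdot 22\right) 1437 = \left(- \frac{5}{4} + \frac{1}{2} \cdot 484 + 33\right) 1437 = \left(- \frac{5}{4} + 242 + 33\right) 1437 = \frac{1095}{4} \cdot 1437 = \frac{1573515}{4}$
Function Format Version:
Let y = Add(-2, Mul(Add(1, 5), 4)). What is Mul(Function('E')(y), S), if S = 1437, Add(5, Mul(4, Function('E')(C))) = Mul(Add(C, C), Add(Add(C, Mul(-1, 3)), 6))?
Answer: Rational(1573515, 4) ≈ 3.9338e+5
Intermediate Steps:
y = 22 (y = Add(-2, Mul(6, 4)) = Add(-2, 24) = 22)
Function('E')(C) = Add(Rational(-5, 4), Mul(Rational(1, 2), C, Add(3, C))) (Function('E')(C) = Add(Rational(-5, 4), Mul(Rational(1, 4), Mul(Add(C, C), Add(Add(C, Mul(-1, 3)), 6)))) = Add(Rational(-5, 4), Mul(Rational(1, 4), Mul(Mul(2, C), Add(Add(C, -3), 6)))) = Add(Rational(-5, 4), Mul(Rational(1, 4), Mul(Mul(2, C), Add(Add(-3, C), 6)))) = Add(Rational(-5, 4), Mul(Rational(1, 4), Mul(Mul(2, C), Add(3, C)))) = Add(Rational(-5, 4), Mul(Rational(1, 4), Mul(2, C, Add(3, C)))) = Add(Rational(-5, 4), Mul(Rational(1, 2), C, Add(3, C))))
Mul(Function('E')(y), S) = Mul(Add(Rational(-5, 4), Mul(Rational(1, 2), Pow(22, 2)), Mul(Rational(3, 2), 22)), 1437) = Mul(Add(Rational(-5, 4), Mul(Rational(1, 2), 484), 33), 1437) = Mul(Add(Rational(-5, 4), 242, 33), 1437) = Mul(Rational(1095, 4), 1437) = Rational(1573515, 4)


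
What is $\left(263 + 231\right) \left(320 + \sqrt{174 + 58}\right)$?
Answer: $158080 + 988 \sqrt{58} \approx 1.656 \cdot 10^{5}$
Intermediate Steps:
$\left(263 + 231\right) \left(320 + \sqrt{174 + 58}\right) = 494 \left(320 + \sqrt{232}\right) = 494 \left(320 + 2 \sqrt{58}\right) = 158080 + 988 \sqrt{58}$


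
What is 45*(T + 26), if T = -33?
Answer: -315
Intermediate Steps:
45*(T + 26) = 45*(-33 + 26) = 45*(-7) = -315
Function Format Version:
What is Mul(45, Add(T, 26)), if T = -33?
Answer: -315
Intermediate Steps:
Mul(45, Add(T, 26)) = Mul(45, Add(-33, 26)) = Mul(45, -7) = -315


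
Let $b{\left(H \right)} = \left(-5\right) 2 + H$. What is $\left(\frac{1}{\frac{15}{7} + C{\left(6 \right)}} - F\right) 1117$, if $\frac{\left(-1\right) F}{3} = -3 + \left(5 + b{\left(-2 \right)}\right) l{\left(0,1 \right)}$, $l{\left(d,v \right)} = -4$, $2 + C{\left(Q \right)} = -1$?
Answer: $\frac{494831}{6} \approx 82472.0$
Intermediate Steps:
$C{\left(Q \right)} = -3$ ($C{\left(Q \right)} = -2 - 1 = -3$)
$b{\left(H \right)} = -10 + H$
$F = -75$ ($F = - 3 \left(-3 + \left(5 - 12\right) \left(-4\right)\right) = - 3 \left(-3 - -28\right) = - 3 \left(-3 + 28\right) = \left(-3\right) 25 = -75$)
$\left(\frac{1}{\frac{15}{7} + C{\left(6 \right)}} - F\right) 1117 = \left(\frac{1}{\frac{15}{7} - 3} - -75\right) 1117 = \left(\frac{1}{15 \cdot \frac{1}{7} - 3} + 75\right) 1117 = \left(\frac{1}{\frac{15}{7} - 3} + 75\right) 1117 = \left(\frac{1}{- \frac{6}{7}} + 75\right) 1117 = \left(- \frac{7}{6} + 75\right) 1117 = \frac{443}{6} \cdot 1117 = \frac{494831}{6}$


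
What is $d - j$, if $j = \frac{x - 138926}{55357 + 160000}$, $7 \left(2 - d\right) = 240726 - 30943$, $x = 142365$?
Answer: $- \frac{6453606658}{215357} \approx -29967.0$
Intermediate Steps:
$d = -29967$ ($d = 2 - \frac{240726 - 30943}{7} = 2 - 29969 = -29967$)
$j = \frac{3439}{215357}$ ($j = \frac{142365 - 138926}{55357 + 160000} = \frac{3439}{215357} \approx 0.015969$)
$d - j = -29967 - \frac{3439}{215357} = - \frac{6453606658}{215357}$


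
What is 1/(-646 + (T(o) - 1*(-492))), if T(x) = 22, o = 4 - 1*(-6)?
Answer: -1/132 ≈ -0.0075758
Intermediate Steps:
o = 10 (o = 4 + 6 = 10)
1/(-646 + (T(o) - 1*(-492))) = 1/(-646 + (22 - 1*(-492))) = 1/(-646 + (22 + 492)) = 1/(-646 + 514) = 1/(-132) = -1/132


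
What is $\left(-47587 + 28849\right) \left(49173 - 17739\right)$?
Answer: $-589010292$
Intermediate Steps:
$\left(-47587 + 28849\right) \left(49173 - 17739\right) = \left(-18738\right) 31434 = -589010292$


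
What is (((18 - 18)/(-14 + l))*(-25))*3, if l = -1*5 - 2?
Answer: 0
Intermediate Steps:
l = -7 (l = -5 - 2 = -7)
(((18 - 18)/(-14 + l))*(-25))*3 = (((18 - 18)/(-14 - 7))*(-25))*3 = ((0/(-21))*(-25))*3 = ((0*(-1/21))*(-25))*3 = (0*(-25))*3 = 0*3 = 0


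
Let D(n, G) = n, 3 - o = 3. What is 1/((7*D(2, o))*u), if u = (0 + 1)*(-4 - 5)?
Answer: -1/126 ≈ -0.0079365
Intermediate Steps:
o = 0 (o = 3 - 1*3 = 3 - 3 = 0)
u = -9 (u = 1*(-9) = -9)
1/((7*D(2, o))*u) = 1/((7*2)*(-9)) = 1/(14*(-9)) = 1/(-126) = -1/126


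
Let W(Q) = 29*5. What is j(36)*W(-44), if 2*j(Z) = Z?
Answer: 2610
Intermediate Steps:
W(Q) = 145
j(Z) = Z/2
j(36)*W(-44) = ((1/2)*36)*145 = 18*145 = 2610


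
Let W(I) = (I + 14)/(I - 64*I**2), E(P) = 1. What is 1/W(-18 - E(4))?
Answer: 23123/5 ≈ 4624.6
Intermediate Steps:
W(I) = (14 + I)/(I - 64*I**2)
1/W(-18 - E(4)) = 1/((-14 - (-18 - 1*1))/((-18 - 1*1)*(-1 + 64*(-18 - 1*1)))) = 1/((-14 - (-18 - 1))/((-18 - 1)*(-1 + 64*(-18 - 1)))) = 1/((-14 - 1*(-19))/((-19)*(-1 + 64*(-19)))) = 1/(-(-14 + 19)/(19*(-1 - 1216))) = 1/(-1/19*5/(-1217)) = 1/(-1/19*(-1/1217)*5) = 1/(5/23123) = 23123/5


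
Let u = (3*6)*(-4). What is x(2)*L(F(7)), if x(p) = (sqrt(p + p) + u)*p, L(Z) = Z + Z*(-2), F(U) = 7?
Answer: 980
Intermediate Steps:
u = -72 (u = 18*(-4) = -72)
L(Z) = -Z (L(Z) = Z - 2*Z = -Z)
x(p) = p*(-72 + sqrt(2)*sqrt(p)) (x(p) = (sqrt(p + p) - 72)*p = (sqrt(2*p) - 72)*p = (sqrt(2)*sqrt(p) - 72)*p = (-72 + sqrt(2)*sqrt(p))*p = p*(-72 + sqrt(2)*sqrt(p)))
x(2)*L(F(7)) = (-72*2 + sqrt(2)*2**(3/2))*(-1*7) = (-144 + sqrt(2)*(2*sqrt(2)))*(-7) = (-144 + 4)*(-7) = -140*(-7) = 980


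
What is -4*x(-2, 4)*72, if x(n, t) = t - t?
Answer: 0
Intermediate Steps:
x(n, t) = 0
-4*x(-2, 4)*72 = -4*0*72 = 0*72 = 0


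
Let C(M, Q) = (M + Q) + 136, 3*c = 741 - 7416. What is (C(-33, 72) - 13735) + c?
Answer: -15785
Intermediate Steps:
c = -2225 (c = (741 - 7416)/3 = (⅓)*(-6675) = -2225)
C(M, Q) = 136 + M + Q
(C(-33, 72) - 13735) + c = ((136 - 33 + 72) - 13735) - 2225 = (175 - 13735) - 2225 = -13560 - 2225 = -15785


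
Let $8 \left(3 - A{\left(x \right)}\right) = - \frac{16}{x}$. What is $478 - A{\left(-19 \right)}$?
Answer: $\frac{9027}{19} \approx 475.11$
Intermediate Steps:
$A{\left(x \right)} = 3 + \frac{2}{x}$ ($A{\left(x \right)} = 3 - \frac{\left(-1\right) \frac{16}{x}}{8} = 3 - \frac{\left(-16\right) \frac{1}{x}}{8} = 3 + \frac{2}{x}$)
$478 - A{\left(-19 \right)} = 478 - \left(3 + \frac{2}{-19}\right) = 478 - \left(3 + 2 \left(- \frac{1}{19}\right)\right) = 478 - \left(3 - \frac{2}{19}\right) = 478 - \frac{55}{19} = \frac{9027}{19}$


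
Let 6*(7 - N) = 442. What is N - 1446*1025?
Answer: -4446650/3 ≈ -1.4822e+6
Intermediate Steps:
N = -200/3 (N = 7 - ⅙*442 = 7 - 221/3 = -200/3 ≈ -66.667)
N - 1446*1025 = -200/3 - 1446*1025 = -200/3 - 1482150 = -4446650/3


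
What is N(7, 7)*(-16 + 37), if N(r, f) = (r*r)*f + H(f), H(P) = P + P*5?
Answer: 8085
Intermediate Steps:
H(P) = 6*P (H(P) = P + 5*P = 6*P)
N(r, f) = 6*f + f*r² (N(r, f) = (r*r)*f + 6*f = r²*f + 6*f = f*r² + 6*f = 6*f + f*r²)
N(7, 7)*(-16 + 37) = (7*(6 + 7²))*(-16 + 37) = (7*(6 + 49))*21 = (7*55)*21 = 385*21 = 8085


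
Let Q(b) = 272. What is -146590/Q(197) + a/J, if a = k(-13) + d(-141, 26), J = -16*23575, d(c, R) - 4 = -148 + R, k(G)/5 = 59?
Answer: -3455862259/6412400 ≈ -538.93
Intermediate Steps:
k(G) = 295 (k(G) = 5*59 = 295)
d(c, R) = -144 + R (d(c, R) = 4 + (-148 + R) = -144 + R)
J = -377200
a = 177 (a = 295 + (-144 + 26) = 295 - 118 = 177)
-146590/Q(197) + a/J = -146590/272 + 177/(-377200) = -146590*1/272 + 177*(-1/377200) = -73295/136 - 177/377200 = -3455862259/6412400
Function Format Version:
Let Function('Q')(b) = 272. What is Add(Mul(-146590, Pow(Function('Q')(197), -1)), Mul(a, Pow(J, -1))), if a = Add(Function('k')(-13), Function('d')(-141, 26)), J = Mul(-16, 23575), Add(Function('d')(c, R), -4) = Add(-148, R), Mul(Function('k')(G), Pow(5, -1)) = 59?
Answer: Rational(-3455862259, 6412400) ≈ -538.93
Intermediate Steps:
Function('k')(G) = 295 (Function('k')(G) = Mul(5, 59) = 295)
Function('d')(c, R) = Add(-144, R) (Function('d')(c, R) = Add(4, Add(-148, R)) = Add(-144, R))
J = -377200
a = 177 (a = Add(295, Add(-144, 26)) = Add(295, -118) = 177)
Add(Mul(-146590, Pow(Function('Q')(197), -1)), Mul(a, Pow(J, -1))) = Add(Mul(-146590, Pow(272, -1)), Mul(177, Pow(-377200, -1))) = Add(Mul(-146590, Rational(1, 272)), Mul(177, Rational(-1, 377200))) = Add(Rational(-73295, 136), Rational(-177, 377200)) = Rational(-3455862259, 6412400)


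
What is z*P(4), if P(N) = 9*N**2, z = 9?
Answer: 1296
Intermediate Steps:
z*P(4) = 9*(9*4**2) = 9*(9*16) = 9*144 = 1296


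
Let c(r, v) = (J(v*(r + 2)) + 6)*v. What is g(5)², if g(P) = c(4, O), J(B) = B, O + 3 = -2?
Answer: 14400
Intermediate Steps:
O = -5 (O = -3 - 2 = -5)
c(r, v) = v*(6 + v*(2 + r)) (c(r, v) = (v*(r + 2) + 6)*v = (v*(2 + r) + 6)*v = (6 + v*(2 + r))*v = v*(6 + v*(2 + r)))
g(P) = 120 (g(P) = -5*(6 - 5*(2 + 4)) = -5*(6 - 5*6) = -5*(6 - 30) = -5*(-24) = 120)
g(5)² = 120² = 14400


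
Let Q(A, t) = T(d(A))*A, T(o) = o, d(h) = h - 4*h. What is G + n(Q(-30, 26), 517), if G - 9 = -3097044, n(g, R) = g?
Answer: -3099735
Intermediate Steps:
d(h) = -3*h
Q(A, t) = -3*A**2 (Q(A, t) = (-3*A)*A = -3*A**2)
G = -3097035 (G = 9 - 3097044 = -3097035)
G + n(Q(-30, 26), 517) = -3097035 - 3*(-30)**2 = -3097035 - 3*900 = -3097035 - 2700 = -3099735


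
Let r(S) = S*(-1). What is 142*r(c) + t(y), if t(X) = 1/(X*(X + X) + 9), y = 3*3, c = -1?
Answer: 24283/171 ≈ 142.01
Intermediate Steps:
y = 9
r(S) = -S
t(X) = 1/(9 + 2*X²) (t(X) = 1/(X*(2*X) + 9) = 1/(2*X² + 9) = 1/(9 + 2*X²))
142*r(c) + t(y) = 142*(-1*(-1)) + 1/(9 + 2*9²) = 142*1 + 1/(9 + 2*81) = 142 + 1/(9 + 162) = 142 + 1/171 = 24283/171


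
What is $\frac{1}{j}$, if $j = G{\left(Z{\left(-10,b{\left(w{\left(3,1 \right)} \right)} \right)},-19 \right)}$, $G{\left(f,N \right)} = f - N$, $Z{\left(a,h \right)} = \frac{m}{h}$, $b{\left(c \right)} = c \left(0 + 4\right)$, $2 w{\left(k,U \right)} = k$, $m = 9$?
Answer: $\frac{2}{41} \approx 0.048781$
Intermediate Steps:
$w{\left(k,U \right)} = \frac{k}{2}$
$b{\left(c \right)} = 4 c$ ($b{\left(c \right)} = c 4 = 4 c$)
$Z{\left(a,h \right)} = \frac{9}{h}$
$j = \frac{41}{2}$ ($j = \frac{9}{4 \cdot \frac{1}{2} \cdot 3} - -19 = \frac{9}{4 \cdot \frac{3}{2}} + 19 = \frac{9}{6} + 19 = 9 \cdot \frac{1}{6} + 19 = \frac{3}{2} + 19 = \frac{41}{2} \approx 20.5$)
$\frac{1}{j} = \frac{1}{\frac{41}{2}} = \frac{2}{41}$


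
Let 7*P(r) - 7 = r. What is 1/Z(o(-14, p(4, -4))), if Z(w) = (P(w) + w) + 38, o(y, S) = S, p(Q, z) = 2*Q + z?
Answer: 7/305 ≈ 0.022951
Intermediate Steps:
P(r) = 1 + r/7
p(Q, z) = z + 2*Q
Z(w) = 39 + 8*w/7 (Z(w) = ((1 + w/7) + w) + 38 = (1 + 8*w/7) + 38 = 39 + 8*w/7)
1/Z(o(-14, p(4, -4))) = 1/(39 + 8*(-4 + 2*4)/7) = 1/(39 + 8*(-4 + 8)/7) = 1/(39 + (8/7)*4) = 1/(39 + 32/7) = 1/(305/7) = 7/305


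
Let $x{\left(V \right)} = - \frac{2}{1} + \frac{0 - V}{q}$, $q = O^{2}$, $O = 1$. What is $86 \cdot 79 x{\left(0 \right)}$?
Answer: $-13588$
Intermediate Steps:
$q = 1$ ($q = 1^{2} = 1$)
$x{\left(V \right)} = -2 - V$ ($x{\left(V \right)} = - \frac{2}{1} + \frac{0 - V}{1} = \left(-2\right) 1 + - V 1 = -2 - V$)
$86 \cdot 79 x{\left(0 \right)} = 86 \cdot 79 \left(-2 - 0\right) = 6794 \left(-2 + 0\right) = 6794 \left(-2\right) = -13588$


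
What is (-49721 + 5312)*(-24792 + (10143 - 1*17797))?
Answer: 1440894414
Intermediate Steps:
(-49721 + 5312)*(-24792 + (10143 - 1*17797)) = -44409*(-24792 + (10143 - 17797)) = -44409*(-24792 - 7654) = -44409*(-32446) = 1440894414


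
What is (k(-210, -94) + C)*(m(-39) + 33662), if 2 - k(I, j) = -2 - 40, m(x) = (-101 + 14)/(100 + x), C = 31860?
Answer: 65508323680/61 ≈ 1.0739e+9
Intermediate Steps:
m(x) = -87/(100 + x)
k(I, j) = 44 (k(I, j) = 2 - (-2 - 40) = 2 - 1*(-42) = 2 + 42 = 44)
(k(-210, -94) + C)*(m(-39) + 33662) = (44 + 31860)*(-87/(100 - 39) + 33662) = 31904*(-87/61 + 33662) = 31904*(2053295/61) = 65508323680/61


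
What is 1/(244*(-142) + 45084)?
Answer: 1/10436 ≈ 9.5822e-5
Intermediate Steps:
1/(244*(-142) + 45084) = 1/(-34648 + 45084) = 1/10436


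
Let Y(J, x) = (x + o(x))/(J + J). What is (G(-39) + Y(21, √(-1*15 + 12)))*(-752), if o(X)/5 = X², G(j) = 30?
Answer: -156040/7 - 376*I*√3/21 ≈ -22291.0 - 31.012*I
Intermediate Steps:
o(X) = 5*X²
Y(J, x) = (x + 5*x²)/(2*J) (Y(J, x) = (x + 5*x²)/(J + J) = (x + 5*x²)/((2*J)) = (x + 5*x²)*(1/(2*J)) = (x + 5*x²)/(2*J))
(G(-39) + Y(21, √(-1*15 + 12)))*(-752) = (30 + (½)*√(-1*15 + 12)*(1 + 5*√(-1*15 + 12))/21)*(-752) = (30 + (½)*√(-15 + 12)*(1/21)*(1 + 5*√(-15 + 12)))*(-752) = (30 + (½)*√(-3)*(1/21)*(1 + 5*√(-3)))*(-752) = (30 + (½)*(I*√3)*(1/21)*(1 + 5*(I*√3)))*(-752) = (30 + (½)*(I*√3)*(1/21)*(1 + 5*I*√3))*(-752) = (30 + I*√3*(1 + 5*I*√3)/42)*(-752) = -22560 - 376*I*√3*(1 + 5*I*√3)/21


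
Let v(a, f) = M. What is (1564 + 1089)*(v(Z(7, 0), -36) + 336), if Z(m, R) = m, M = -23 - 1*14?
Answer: 793247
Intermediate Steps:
M = -37 (M = -23 - 14 = -37)
v(a, f) = -37
(1564 + 1089)*(v(Z(7, 0), -36) + 336) = (1564 + 1089)*(-37 + 336) = 2653*299 = 793247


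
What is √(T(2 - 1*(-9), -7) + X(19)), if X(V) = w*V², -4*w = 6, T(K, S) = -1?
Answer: I*√2170/2 ≈ 23.292*I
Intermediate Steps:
w = -3/2 (w = -¼*6 = -3/2 ≈ -1.5000)
X(V) = -3*V²/2
√(T(2 - 1*(-9), -7) + X(19)) = √(-1 - 3/2*19²) = √(-1 - 3/2*361) = √(-1 - 1083/2) = √(-1085/2) = I*√2170/2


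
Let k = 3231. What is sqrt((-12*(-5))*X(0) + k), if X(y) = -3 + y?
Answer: 3*sqrt(339) ≈ 55.236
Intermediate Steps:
sqrt((-12*(-5))*X(0) + k) = sqrt((-12*(-5))*(-3 + 0) + 3231) = sqrt(60*(-3) + 3231) = sqrt(-180 + 3231) = sqrt(3051) = 3*sqrt(339)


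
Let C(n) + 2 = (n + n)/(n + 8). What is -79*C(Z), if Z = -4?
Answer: 316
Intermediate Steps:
C(n) = -2 + 2*n/(8 + n) (C(n) = -2 + (n + n)/(n + 8) = -2 + (2*n)/(8 + n) = -2 + 2*n/(8 + n))
-79*C(Z) = -(-1264)/(8 - 4) = -(-1264)/4 = -79*(-4) = 316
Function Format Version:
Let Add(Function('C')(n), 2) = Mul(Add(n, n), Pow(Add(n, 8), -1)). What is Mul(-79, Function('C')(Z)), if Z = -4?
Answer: 316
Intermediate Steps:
Function('C')(n) = Add(-2, Mul(2, n, Pow(Add(8, n), -1))) (Function('C')(n) = Add(-2, Mul(Add(n, n), Pow(Add(n, 8), -1))) = Add(-2, Mul(Mul(2, n), Pow(Add(8, n), -1))) = Add(-2, Mul(2, n, Pow(Add(8, n), -1))))
Mul(-79, Function('C')(Z)) = Mul(-79, Mul(-16, Pow(Add(8, -4), -1))) = Mul(-79, Mul(-16, Pow(4, -1))) = Mul(-79, Mul(-16, Rational(1, 4))) = Mul(-79, -4) = 316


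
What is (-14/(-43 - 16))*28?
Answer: 392/59 ≈ 6.6441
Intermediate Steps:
(-14/(-43 - 16))*28 = (-14/(-59))*28 = -1/59*(-14)*28 = (14/59)*28 = 392/59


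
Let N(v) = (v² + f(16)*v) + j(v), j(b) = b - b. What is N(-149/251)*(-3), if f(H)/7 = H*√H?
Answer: 50197653/63001 ≈ 796.78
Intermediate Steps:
j(b) = 0
f(H) = 7*H^(3/2) (f(H) = 7*(H*√H) = 7*H^(3/2))
N(v) = v² + 448*v (N(v) = (v² + (7*16^(3/2))*v) + 0 = (v² + (7*64)*v) + 0 = (v² + 448*v) + 0 = v² + 448*v)
N(-149/251)*(-3) = ((-149/251)*(448 - 149/251))*(-3) = ((-149*1/251)*(448 - 149*1/251))*(-3) = -149*(448 - 149/251)/251*(-3) = -149/251*112299/251*(-3) = -16732551/63001*(-3) = 50197653/63001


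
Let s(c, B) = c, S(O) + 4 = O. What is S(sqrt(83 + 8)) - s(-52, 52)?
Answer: 48 + sqrt(91) ≈ 57.539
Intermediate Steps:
S(O) = -4 + O
S(sqrt(83 + 8)) - s(-52, 52) = (-4 + sqrt(83 + 8)) - 1*(-52) = (-4 + sqrt(91)) + 52 = 48 + sqrt(91)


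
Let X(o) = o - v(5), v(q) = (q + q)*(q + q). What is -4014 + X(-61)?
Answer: -4175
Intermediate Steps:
v(q) = 4*q**2 (v(q) = (2*q)*(2*q) = 4*q**2)
X(o) = -100 + o (X(o) = o - 4*5**2 = o - 4*25 = o - 1*100 = o - 100 = -100 + o)
-4014 + X(-61) = -4014 + (-100 - 61) = -4014 - 161 = -4175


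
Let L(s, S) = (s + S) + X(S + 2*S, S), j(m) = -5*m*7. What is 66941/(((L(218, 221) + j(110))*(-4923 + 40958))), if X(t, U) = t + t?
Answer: -66941/75132975 ≈ -0.00089097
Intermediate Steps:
X(t, U) = 2*t
j(m) = -35*m
L(s, S) = s + 7*S (L(s, S) = (s + S) + 2*(S + 2*S) = (S + s) + 2*(3*S) = (S + s) + 6*S = s + 7*S)
66941/(((L(218, 221) + j(110))*(-4923 + 40958))) = 66941/((((218 + 7*221) - 35*110)*(-4923 + 40958))) = 66941/((((218 + 1547) - 3850)*36035)) = 66941/(((1765 - 3850)*36035)) = 66941/((-2085*36035)) = 66941/(-75132975) = 66941*(-1/75132975) = -66941/75132975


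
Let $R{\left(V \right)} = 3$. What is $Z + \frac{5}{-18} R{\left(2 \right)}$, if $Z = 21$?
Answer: $\frac{121}{6} \approx 20.167$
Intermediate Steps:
$Z + \frac{5}{-18} R{\left(2 \right)} = 21 + \frac{5}{-18} \cdot 3 = 21 + 5 \left(- \frac{1}{18}\right) 3 = 21 - \frac{5}{6} = \frac{121}{6}$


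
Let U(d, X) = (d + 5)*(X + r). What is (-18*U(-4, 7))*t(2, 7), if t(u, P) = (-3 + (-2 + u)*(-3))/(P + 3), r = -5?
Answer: 54/5 ≈ 10.800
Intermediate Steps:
U(d, X) = (-5 + X)*(5 + d) (U(d, X) = (d + 5)*(X - 5) = (5 + d)*(-5 + X) = (-5 + X)*(5 + d))
t(u, P) = (3 - 3*u)/(3 + P) (t(u, P) = (-3 + (6 - 3*u))/(3 + P) = (3 - 3*u)/(3 + P))
(-18*U(-4, 7))*t(2, 7) = (-18*(-25 - 5*(-4) + 5*7 + 7*(-4)))*(3*(1 - 1*2)/(3 + 7)) = (-18*(-25 + 20 + 35 - 28))*(3*(1 - 2)/10) = (-18*2)*(3*(⅒)*(-1)) = -36*(-3/10) = 54/5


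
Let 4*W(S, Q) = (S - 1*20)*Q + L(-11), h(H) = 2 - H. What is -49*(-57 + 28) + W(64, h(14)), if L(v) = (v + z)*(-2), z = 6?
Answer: 2583/2 ≈ 1291.5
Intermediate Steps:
L(v) = -12 - 2*v (L(v) = (v + 6)*(-2) = (6 + v)*(-2) = -12 - 2*v)
W(S, Q) = 5/2 + Q*(-20 + S)/4 (W(S, Q) = ((S - 1*20)*Q + (-12 - 2*(-11)))/4 = ((S - 20)*Q + (-12 + 22))/4 = ((-20 + S)*Q + 10)/4 = (Q*(-20 + S) + 10)/4 = (10 + Q*(-20 + S))/4 = 5/2 + Q*(-20 + S)/4)
-49*(-57 + 28) + W(64, h(14)) = -49*(-57 + 28) + (5/2 - 5*(2 - 1*14) + (¼)*(2 - 1*14)*64) = -49*(-29) + (5/2 - 5*(2 - 14) + (¼)*(2 - 14)*64) = 1421 + (5/2 - 5*(-12) + (¼)*(-12)*64) = 1421 + (5/2 + 60 - 192) = 1421 - 259/2 = 2583/2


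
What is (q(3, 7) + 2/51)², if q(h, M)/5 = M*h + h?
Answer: 37478884/2601 ≈ 14409.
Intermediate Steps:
q(h, M) = 5*h + 5*M*h (q(h, M) = 5*(M*h + h) = 5*(h + M*h) = 5*h + 5*M*h)
(q(3, 7) + 2/51)² = (5*3*(1 + 7) + 2/51)² = (5*3*8 + 2*(1/51))² = (120 + 2/51)² = (6122/51)² = 37478884/2601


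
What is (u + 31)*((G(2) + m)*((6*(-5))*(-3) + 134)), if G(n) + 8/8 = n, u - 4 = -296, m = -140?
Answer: 8126496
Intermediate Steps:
u = -292 (u = 4 - 296 = -292)
G(n) = -1 + n
(u + 31)*((G(2) + m)*((6*(-5))*(-3) + 134)) = (-292 + 31)*(((-1 + 2) - 140)*((6*(-5))*(-3) + 134)) = -261*(1 - 140)*(-30*(-3) + 134) = -(-36279)*(90 + 134) = -(-36279)*224 = -261*(-31136) = 8126496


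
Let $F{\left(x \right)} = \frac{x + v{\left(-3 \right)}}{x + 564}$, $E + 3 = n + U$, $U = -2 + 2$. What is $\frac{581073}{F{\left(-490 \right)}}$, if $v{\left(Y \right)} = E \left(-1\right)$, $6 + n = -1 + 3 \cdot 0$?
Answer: $- \frac{7166567}{80} \approx -89582.0$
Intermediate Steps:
$U = 0$
$n = -7$ ($n = -6 + \left(-1 + 3 \cdot 0\right) = -6 + \left(-1 + 0\right) = -6 - 1 = -7$)
$E = -10$ ($E = -3 + \left(-7 + 0\right) = -3 - 7 = -10$)
$v{\left(Y \right)} = 10$ ($v{\left(Y \right)} = \left(-10\right) \left(-1\right) = 10$)
$F{\left(x \right)} = \frac{10 + x}{564 + x}$ ($F{\left(x \right)} = \frac{x + 10}{x + 564} = \frac{10 + x}{564 + x}$)
$\frac{581073}{F{\left(-490 \right)}} = \frac{581073}{\frac{1}{564 - 490} \left(10 - 490\right)} = \frac{581073}{\frac{1}{74} \left(-480\right)} = \frac{581073}{- \frac{240}{37}} = 581073 \left(- \frac{37}{240}\right) = - \frac{7166567}{80}$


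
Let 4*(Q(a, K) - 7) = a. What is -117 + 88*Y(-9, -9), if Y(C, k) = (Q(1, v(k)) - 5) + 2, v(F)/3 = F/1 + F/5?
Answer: 257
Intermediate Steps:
v(F) = 18*F/5 (v(F) = 3*(F/1 + F/5) = 3*(F*1 + F*(⅕)) = 3*(F + F/5) = 3*(6*F/5) = 18*F/5)
Q(a, K) = 7 + a/4
Y(C, k) = 17/4 (Y(C, k) = ((7 + (¼)*1) - 5) + 2 = ((7 + ¼) - 5) + 2 = (29/4 - 5) + 2 = 9/4 + 2 = 17/4)
-117 + 88*Y(-9, -9) = -117 + 88*(17/4) = -117 + 374 = 257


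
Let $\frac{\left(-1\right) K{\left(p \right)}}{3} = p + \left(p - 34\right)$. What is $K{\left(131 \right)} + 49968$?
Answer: $49284$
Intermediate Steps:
$K{\left(p \right)} = 102 - 6 p$ ($K{\left(p \right)} = - 3 \left(p + \left(p - 34\right)\right) = - 3 \left(p + \left(-34 + p\right)\right) = - 3 \left(-34 + 2 p\right) = 102 - 6 p$)
$K{\left(131 \right)} + 49968 = \left(102 - 786\right) + 49968 = -684 + 49968 = 49284$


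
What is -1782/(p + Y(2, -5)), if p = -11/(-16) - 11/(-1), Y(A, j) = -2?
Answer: -28512/155 ≈ -183.95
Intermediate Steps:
p = 187/16 (p = -11*(-1/16) - 11*(-1) = 11/16 + 11 = 187/16 ≈ 11.688)
-1782/(p + Y(2, -5)) = -1782/(187/16 - 2) = -1782/155/16 = -1782*16/155 = -28512/155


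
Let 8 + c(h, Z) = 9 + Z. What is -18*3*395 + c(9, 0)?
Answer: -21329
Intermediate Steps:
c(h, Z) = 1 + Z (c(h, Z) = -8 + (9 + Z) = 1 + Z)
-18*3*395 + c(9, 0) = -18*3*395 + (1 + 0) = -54*395 + 1 = -21330 + 1 = -21329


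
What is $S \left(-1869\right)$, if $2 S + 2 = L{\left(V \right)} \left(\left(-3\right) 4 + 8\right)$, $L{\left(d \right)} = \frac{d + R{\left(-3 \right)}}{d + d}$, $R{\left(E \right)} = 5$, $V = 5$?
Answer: $5607$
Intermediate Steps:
$L{\left(d \right)} = \frac{5 + d}{2 d}$ ($L{\left(d \right)} = \frac{d + 5}{d + d} = \frac{5 + d}{2 d}$)
$S = -3$ ($S = -1 + \frac{\frac{5 + 5}{2 \cdot 5} \left(\left(-3\right) 4 + 8\right)}{2} = -1 + \frac{\frac{1}{2} \cdot \frac{1}{5} \cdot 10 \left(-12 + 8\right)}{2} = -1 + \frac{1 \left(-4\right)}{2} = -1 + \frac{1}{2} \left(-4\right) = -1 - 2 = -3$)
$S \left(-1869\right) = \left(-3\right) \left(-1869\right) = 5607$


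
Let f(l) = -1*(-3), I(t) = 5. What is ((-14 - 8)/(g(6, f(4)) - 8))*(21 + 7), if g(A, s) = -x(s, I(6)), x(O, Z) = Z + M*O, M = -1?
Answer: 308/5 ≈ 61.600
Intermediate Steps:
f(l) = 3
x(O, Z) = Z - O
g(A, s) = -5 + s (g(A, s) = -(5 - s) = -5 + s)
((-14 - 8)/(g(6, f(4)) - 8))*(21 + 7) = ((-14 - 8)/((-5 + 3) - 8))*(21 + 7) = -22/(-2 - 8)*28 = -22/(-10)*28 = -22*(-⅒)*28 = (11/5)*28 = 308/5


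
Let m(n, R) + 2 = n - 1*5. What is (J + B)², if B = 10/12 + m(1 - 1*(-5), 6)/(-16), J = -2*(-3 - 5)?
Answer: 657721/2304 ≈ 285.47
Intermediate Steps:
m(n, R) = -7 + n (m(n, R) = -2 + (n - 1*5) = -2 + (n - 5) = -2 + (-5 + n) = -7 + n)
J = 16 (J = -2*(-8) = 16)
B = 43/48 (B = 10/12 + (-7 + (1 - 1*(-5)))/(-16) = 10*(1/12) + (-7 + (1 + 5))*(-1/16) = ⅚ + (-7 + 6)*(-1/16) = ⅚ - 1*(-1/16) = ⅚ + 1/16 = 43/48 ≈ 0.89583)
(J + B)² = (16 + 43/48)² = (811/48)² = 657721/2304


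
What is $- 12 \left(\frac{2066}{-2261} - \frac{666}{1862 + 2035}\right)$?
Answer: $\frac{12742704}{979013} \approx 13.016$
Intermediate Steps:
$- 12 \left(\frac{2066}{-2261} - \frac{666}{1862 + 2035}\right) = - 12 \left(2066 \left(- \frac{1}{2261}\right) - \frac{666}{3897}\right) = - 12 \left(- \frac{2066}{2261} - \frac{74}{433}\right) = \left(-12\right) \left(- \frac{1061892}{979013}\right) = \frac{12742704}{979013}$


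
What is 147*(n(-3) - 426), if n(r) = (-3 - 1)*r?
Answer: -60858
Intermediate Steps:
n(r) = -4*r
147*(n(-3) - 426) = 147*(-4*(-3) - 426) = 147*(12 - 426) = 147*(-414) = -60858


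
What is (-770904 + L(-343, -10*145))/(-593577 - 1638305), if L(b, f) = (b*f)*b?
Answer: 85680977/1115941 ≈ 76.779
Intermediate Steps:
L(b, f) = f*b²
(-770904 + L(-343, -10*145))/(-593577 - 1638305) = (-770904 - 10*145*(-343)²)/(-593577 - 1638305) = (-770904 - 1450*117649)/(-2231882) = (-770904 - 170591050)*(-1/2231882) = -171361954*(-1/2231882) = 85680977/1115941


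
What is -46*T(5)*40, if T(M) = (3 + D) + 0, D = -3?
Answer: 0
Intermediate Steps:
T(M) = 0 (T(M) = (3 - 3) + 0 = 0 + 0 = 0)
-46*T(5)*40 = -46*0*40 = 0*40 = 0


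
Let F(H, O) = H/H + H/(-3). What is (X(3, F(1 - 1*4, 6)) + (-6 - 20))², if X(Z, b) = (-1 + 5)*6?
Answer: 4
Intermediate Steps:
F(H, O) = 1 - H/3 (F(H, O) = 1 + H*(-⅓) = 1 - H/3)
X(Z, b) = 24 (X(Z, b) = 4*6 = 24)
(X(3, F(1 - 1*4, 6)) + (-6 - 20))² = (24 + (-6 - 20))² = (24 - 26)² = (-2)² = 4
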